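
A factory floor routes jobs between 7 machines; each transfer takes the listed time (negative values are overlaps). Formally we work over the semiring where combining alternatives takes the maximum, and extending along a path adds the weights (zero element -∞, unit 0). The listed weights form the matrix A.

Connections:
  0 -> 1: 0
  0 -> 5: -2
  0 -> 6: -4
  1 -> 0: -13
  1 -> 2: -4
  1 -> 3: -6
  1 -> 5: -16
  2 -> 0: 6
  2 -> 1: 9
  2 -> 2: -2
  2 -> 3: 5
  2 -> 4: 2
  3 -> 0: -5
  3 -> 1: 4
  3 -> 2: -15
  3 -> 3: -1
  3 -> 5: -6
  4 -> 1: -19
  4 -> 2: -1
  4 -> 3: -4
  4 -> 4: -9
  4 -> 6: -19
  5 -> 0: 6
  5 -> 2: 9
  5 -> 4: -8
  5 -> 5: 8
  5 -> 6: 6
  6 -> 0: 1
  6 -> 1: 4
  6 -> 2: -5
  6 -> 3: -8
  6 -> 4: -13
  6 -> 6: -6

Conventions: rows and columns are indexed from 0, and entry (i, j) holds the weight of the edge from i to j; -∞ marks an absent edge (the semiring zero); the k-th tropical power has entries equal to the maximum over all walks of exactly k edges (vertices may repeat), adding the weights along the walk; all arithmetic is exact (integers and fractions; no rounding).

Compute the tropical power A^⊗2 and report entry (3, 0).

A^⊗2:
  [4, 0, 7, -6, -10, 6, 4]
  [2, 5, -6, 1, -2, -8, -10]
  [4, 9, 5, 4, 0, 4, 2]
  [0, 3, 3, -2, -13, 2, 0]
  [5, 8, -3, 4, 1, -10, -25]
  [15, 18, 17, 14, 11, 16, 14]
  [1, 4, 0, 0, -3, -1, -3]
Key observation: the optimum is the walk 3->5->0, with weight (-6) + 6 = 0.
Optimal value attained by: walk 3->5->0.
Answer: (A^⊗2)[3][0] = 0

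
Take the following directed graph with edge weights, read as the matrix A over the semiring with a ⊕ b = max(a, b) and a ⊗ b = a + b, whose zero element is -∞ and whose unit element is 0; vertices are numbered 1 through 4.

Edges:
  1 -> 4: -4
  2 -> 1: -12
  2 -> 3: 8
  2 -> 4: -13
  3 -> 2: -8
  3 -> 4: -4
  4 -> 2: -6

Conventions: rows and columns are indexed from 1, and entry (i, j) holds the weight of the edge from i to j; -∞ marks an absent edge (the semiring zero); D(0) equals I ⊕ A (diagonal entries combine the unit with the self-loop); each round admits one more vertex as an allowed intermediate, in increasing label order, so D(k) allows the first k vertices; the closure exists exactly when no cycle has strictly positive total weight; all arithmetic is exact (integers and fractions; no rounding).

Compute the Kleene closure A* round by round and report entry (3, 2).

D(0):
  [0, -∞, -∞, -4]
  [-12, 0, 8, -13]
  [-∞, -8, 0, -4]
  [-∞, -6, -∞, 0]
D(1):
  [0, -∞, -∞, -4]
  [-12, 0, 8, -13]
  [-∞, -8, 0, -4]
  [-∞, -6, -∞, 0]
D(2):
  [0, -∞, -∞, -4]
  [-12, 0, 8, -13]
  [-20, -8, 0, -4]
  [-18, -6, 2, 0]
D(3):
  [0, -∞, -∞, -4]
  [-12, 0, 8, 4]
  [-20, -8, 0, -4]
  [-18, -6, 2, 0]
D(4):
  [0, -10, -2, -4]
  [-12, 0, 8, 4]
  [-20, -8, 0, -4]
  [-18, -6, 2, 0]
Answer: A*[3][2] = -8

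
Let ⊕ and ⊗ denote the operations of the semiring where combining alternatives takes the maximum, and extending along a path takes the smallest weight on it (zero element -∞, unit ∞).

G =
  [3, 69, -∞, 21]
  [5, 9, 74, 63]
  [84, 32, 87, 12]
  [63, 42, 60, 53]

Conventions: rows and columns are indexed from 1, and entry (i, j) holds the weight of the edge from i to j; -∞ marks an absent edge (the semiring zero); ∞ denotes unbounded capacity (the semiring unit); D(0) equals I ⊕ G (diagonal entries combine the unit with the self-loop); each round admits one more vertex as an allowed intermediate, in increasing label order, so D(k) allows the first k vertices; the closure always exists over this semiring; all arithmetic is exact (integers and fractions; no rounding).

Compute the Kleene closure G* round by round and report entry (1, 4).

D(0):
  [∞, 69, -∞, 21]
  [5, ∞, 74, 63]
  [84, 32, ∞, 12]
  [63, 42, 60, ∞]
D(1):
  [∞, 69, -∞, 21]
  [5, ∞, 74, 63]
  [84, 69, ∞, 21]
  [63, 63, 60, ∞]
D(2):
  [∞, 69, 69, 63]
  [5, ∞, 74, 63]
  [84, 69, ∞, 63]
  [63, 63, 63, ∞]
D(3):
  [∞, 69, 69, 63]
  [74, ∞, 74, 63]
  [84, 69, ∞, 63]
  [63, 63, 63, ∞]
D(4):
  [∞, 69, 69, 63]
  [74, ∞, 74, 63]
  [84, 69, ∞, 63]
  [63, 63, 63, ∞]
Answer: G*[1][4] = 63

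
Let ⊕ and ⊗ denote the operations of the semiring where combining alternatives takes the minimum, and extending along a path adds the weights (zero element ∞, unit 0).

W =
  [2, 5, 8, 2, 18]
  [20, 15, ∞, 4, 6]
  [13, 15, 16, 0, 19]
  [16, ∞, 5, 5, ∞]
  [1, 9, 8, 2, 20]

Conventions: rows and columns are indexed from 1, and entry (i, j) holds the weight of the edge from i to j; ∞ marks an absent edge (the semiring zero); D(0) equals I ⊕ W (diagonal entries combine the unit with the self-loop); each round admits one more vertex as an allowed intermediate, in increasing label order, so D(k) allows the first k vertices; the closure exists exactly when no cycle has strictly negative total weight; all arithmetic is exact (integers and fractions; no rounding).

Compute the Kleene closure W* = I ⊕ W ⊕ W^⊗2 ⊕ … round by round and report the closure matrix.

D(0):
  [0, 5, 8, 2, 18]
  [20, 0, ∞, 4, 6]
  [13, 15, 0, 0, 19]
  [16, ∞, 5, 0, ∞]
  [1, 9, 8, 2, 0]
D(1):
  [0, 5, 8, 2, 18]
  [20, 0, 28, 4, 6]
  [13, 15, 0, 0, 19]
  [16, 21, 5, 0, 34]
  [1, 6, 8, 2, 0]
D(2):
  [0, 5, 8, 2, 11]
  [20, 0, 28, 4, 6]
  [13, 15, 0, 0, 19]
  [16, 21, 5, 0, 27]
  [1, 6, 8, 2, 0]
D(3):
  [0, 5, 8, 2, 11]
  [20, 0, 28, 4, 6]
  [13, 15, 0, 0, 19]
  [16, 20, 5, 0, 24]
  [1, 6, 8, 2, 0]
D(4):
  [0, 5, 7, 2, 11]
  [20, 0, 9, 4, 6]
  [13, 15, 0, 0, 19]
  [16, 20, 5, 0, 24]
  [1, 6, 7, 2, 0]
D(5):
  [0, 5, 7, 2, 11]
  [7, 0, 9, 4, 6]
  [13, 15, 0, 0, 19]
  [16, 20, 5, 0, 24]
  [1, 6, 7, 2, 0]
Answer: W* = [[0, 5, 7, 2, 11], [7, 0, 9, 4, 6], [13, 15, 0, 0, 19], [16, 20, 5, 0, 24], [1, 6, 7, 2, 0]]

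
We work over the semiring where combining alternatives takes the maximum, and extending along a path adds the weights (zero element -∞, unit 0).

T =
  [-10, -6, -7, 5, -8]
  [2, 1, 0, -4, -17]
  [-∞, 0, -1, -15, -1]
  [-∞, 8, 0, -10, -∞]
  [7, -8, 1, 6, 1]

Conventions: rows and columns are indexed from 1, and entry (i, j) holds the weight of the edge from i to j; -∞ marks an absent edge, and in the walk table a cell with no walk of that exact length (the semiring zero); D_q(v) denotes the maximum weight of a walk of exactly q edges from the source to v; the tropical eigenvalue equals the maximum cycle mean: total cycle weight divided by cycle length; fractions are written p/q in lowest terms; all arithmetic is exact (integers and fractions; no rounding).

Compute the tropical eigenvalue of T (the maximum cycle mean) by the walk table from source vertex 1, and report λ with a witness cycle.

q=0: [0, -∞, -∞, -∞, -∞]
q=1: [-10, -6, -7, 5, -8]
q=2: [-1, 13, 5, -2, -7]
q=3: [15, 14, 13, 9, 4]
q=4: [16, 17, 14, 20, 12]
q=5: [19, 28, 20, 21, 13]
Optimal cycle mean attained by: cycle 1->4->2->1, total 5 + 8 + 2, length 3.
Answer: λ = 5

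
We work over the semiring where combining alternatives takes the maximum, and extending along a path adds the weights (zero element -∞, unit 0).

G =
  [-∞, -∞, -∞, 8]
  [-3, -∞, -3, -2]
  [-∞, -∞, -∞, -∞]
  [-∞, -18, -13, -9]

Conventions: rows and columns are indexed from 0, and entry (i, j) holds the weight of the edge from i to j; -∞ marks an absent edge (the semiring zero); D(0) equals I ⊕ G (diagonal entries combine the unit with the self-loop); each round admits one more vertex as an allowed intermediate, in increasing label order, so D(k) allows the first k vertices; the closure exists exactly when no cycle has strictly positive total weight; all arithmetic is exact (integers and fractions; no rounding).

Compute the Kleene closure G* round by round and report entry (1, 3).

D(0):
  [0, -∞, -∞, 8]
  [-3, 0, -3, -2]
  [-∞, -∞, 0, -∞]
  [-∞, -18, -13, 0]
D(1):
  [0, -∞, -∞, 8]
  [-3, 0, -3, 5]
  [-∞, -∞, 0, -∞]
  [-∞, -18, -13, 0]
D(2):
  [0, -∞, -∞, 8]
  [-3, 0, -3, 5]
  [-∞, -∞, 0, -∞]
  [-21, -18, -13, 0]
D(3):
  [0, -∞, -∞, 8]
  [-3, 0, -3, 5]
  [-∞, -∞, 0, -∞]
  [-21, -18, -13, 0]
D(4):
  [0, -10, -5, 8]
  [-3, 0, -3, 5]
  [-∞, -∞, 0, -∞]
  [-21, -18, -13, 0]
Answer: G*[1][3] = 5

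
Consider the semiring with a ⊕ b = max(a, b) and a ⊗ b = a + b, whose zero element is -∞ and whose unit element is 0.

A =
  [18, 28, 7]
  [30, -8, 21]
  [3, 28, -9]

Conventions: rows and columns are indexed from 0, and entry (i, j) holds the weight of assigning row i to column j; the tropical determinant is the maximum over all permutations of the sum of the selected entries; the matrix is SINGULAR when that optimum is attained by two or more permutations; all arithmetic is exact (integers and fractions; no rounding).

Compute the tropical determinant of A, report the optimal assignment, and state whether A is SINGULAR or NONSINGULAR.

σ = (0, 1, 2): 18 + (-8) + (-9) = 1
σ = (0, 2, 1): 18 + 21 + 28 = 67
σ = (1, 0, 2): 28 + 30 + (-9) = 49
σ = (1, 2, 0): 28 + 21 + 3 = 52
σ = (2, 0, 1): 7 + 30 + 28 = 65
σ = (2, 1, 0): 7 + (-8) + 3 = 2
Optimal value attained by: σ = (0, 2, 1).
Answer: det⊕(A) = 67; verdict: NONSINGULAR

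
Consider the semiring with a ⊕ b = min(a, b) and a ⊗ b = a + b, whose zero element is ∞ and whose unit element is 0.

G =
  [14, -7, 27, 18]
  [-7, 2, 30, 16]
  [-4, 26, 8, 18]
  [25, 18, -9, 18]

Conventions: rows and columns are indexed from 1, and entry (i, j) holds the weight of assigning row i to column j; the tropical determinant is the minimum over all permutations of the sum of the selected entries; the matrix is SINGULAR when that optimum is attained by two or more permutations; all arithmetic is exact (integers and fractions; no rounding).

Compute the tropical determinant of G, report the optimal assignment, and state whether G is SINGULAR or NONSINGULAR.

σ = (1, 2, 3, 4): 14 + 2 + 8 + 18 = 42
σ = (1, 2, 4, 3): 14 + 2 + 18 + (-9) = 25
σ = (1, 3, 2, 4): 14 + 30 + 26 + 18 = 88
σ = (1, 3, 4, 2): 14 + 30 + 18 + 18 = 80
σ = (1, 4, 2, 3): 14 + 16 + 26 + (-9) = 47
σ = (1, 4, 3, 2): 14 + 16 + 8 + 18 = 56
σ = (2, 1, 3, 4): (-7) + (-7) + 8 + 18 = 12
σ = (2, 1, 4, 3): (-7) + (-7) + 18 + (-9) = -5
σ = (2, 3, 1, 4): (-7) + 30 + (-4) + 18 = 37
σ = (2, 3, 4, 1): (-7) + 30 + 18 + 25 = 66
σ = (2, 4, 1, 3): (-7) + 16 + (-4) + (-9) = -4
σ = (2, 4, 3, 1): (-7) + 16 + 8 + 25 = 42
σ = (3, 1, 2, 4): 27 + (-7) + 26 + 18 = 64
σ = (3, 1, 4, 2): 27 + (-7) + 18 + 18 = 56
σ = (3, 2, 1, 4): 27 + 2 + (-4) + 18 = 43
σ = (3, 2, 4, 1): 27 + 2 + 18 + 25 = 72
σ = (3, 4, 1, 2): 27 + 16 + (-4) + 18 = 57
σ = (3, 4, 2, 1): 27 + 16 + 26 + 25 = 94
σ = (4, 1, 2, 3): 18 + (-7) + 26 + (-9) = 28
σ = (4, 1, 3, 2): 18 + (-7) + 8 + 18 = 37
σ = (4, 2, 1, 3): 18 + 2 + (-4) + (-9) = 7
σ = (4, 2, 3, 1): 18 + 2 + 8 + 25 = 53
σ = (4, 3, 1, 2): 18 + 30 + (-4) + 18 = 62
σ = (4, 3, 2, 1): 18 + 30 + 26 + 25 = 99
Optimal value attained by: σ = (2, 1, 4, 3).
Answer: det⊕(G) = -5; verdict: NONSINGULAR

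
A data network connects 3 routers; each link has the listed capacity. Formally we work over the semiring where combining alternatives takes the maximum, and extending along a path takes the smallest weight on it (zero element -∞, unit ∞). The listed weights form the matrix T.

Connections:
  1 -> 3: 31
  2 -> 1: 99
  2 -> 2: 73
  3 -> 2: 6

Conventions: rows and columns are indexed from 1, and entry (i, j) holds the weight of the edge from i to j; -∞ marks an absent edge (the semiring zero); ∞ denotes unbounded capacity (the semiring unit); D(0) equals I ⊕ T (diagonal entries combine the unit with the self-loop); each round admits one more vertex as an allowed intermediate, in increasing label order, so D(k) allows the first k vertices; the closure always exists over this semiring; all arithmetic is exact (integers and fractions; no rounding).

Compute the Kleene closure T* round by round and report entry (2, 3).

D(0):
  [∞, -∞, 31]
  [99, ∞, -∞]
  [-∞, 6, ∞]
D(1):
  [∞, -∞, 31]
  [99, ∞, 31]
  [-∞, 6, ∞]
D(2):
  [∞, -∞, 31]
  [99, ∞, 31]
  [6, 6, ∞]
D(3):
  [∞, 6, 31]
  [99, ∞, 31]
  [6, 6, ∞]
Answer: T*[2][3] = 31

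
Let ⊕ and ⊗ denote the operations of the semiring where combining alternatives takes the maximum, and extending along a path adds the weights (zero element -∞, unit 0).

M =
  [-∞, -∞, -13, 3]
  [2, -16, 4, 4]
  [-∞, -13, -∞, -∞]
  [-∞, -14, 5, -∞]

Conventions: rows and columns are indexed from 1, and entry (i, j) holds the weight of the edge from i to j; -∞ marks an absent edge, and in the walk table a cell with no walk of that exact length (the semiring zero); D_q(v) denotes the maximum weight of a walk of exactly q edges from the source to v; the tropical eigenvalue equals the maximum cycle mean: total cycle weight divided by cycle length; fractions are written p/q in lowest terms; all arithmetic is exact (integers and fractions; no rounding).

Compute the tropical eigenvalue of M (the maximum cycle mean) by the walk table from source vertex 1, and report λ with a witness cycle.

q=0: [0, -∞, -∞, -∞]
q=1: [-∞, -∞, -13, 3]
q=2: [-∞, -11, 8, -∞]
q=3: [-9, -5, -7, -7]
q=4: [-3, -20, -1, -1]
Optimal cycle mean attained by: cycle 1->4->3->2->1, total 3 + 5 + (-13) + 2, length 4.
Answer: λ = -3/4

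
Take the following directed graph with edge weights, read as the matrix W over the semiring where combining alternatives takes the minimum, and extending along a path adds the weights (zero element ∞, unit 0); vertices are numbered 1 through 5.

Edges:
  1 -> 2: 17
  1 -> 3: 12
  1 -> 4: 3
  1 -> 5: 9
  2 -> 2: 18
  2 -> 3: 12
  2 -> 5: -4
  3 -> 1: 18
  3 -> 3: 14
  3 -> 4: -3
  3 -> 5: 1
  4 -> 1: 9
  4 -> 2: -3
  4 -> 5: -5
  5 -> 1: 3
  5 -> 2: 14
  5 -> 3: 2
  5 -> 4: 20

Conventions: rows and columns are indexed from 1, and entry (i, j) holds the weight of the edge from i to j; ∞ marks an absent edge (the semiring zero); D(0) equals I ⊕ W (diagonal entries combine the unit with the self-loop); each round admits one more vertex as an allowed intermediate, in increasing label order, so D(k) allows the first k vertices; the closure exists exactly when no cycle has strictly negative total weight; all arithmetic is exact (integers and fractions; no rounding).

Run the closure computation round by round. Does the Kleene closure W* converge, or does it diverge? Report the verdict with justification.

D(0):
  [0, 17, 12, 3, 9]
  [∞, 0, 12, ∞, -4]
  [18, ∞, 0, -3, 1]
  [9, -3, ∞, 0, -5]
  [3, 14, 2, 20, 0]
D(1):
  [0, 17, 12, 3, 9]
  [∞, 0, 12, ∞, -4]
  [18, 35, 0, -3, 1]
  [9, -3, 21, 0, -5]
  [3, 14, 2, 6, 0]
D(2):
  [0, 17, 12, 3, 9]
  [∞, 0, 12, ∞, -4]
  [18, 35, 0, -3, 1]
  [9, -3, 9, 0, -7]
  [3, 14, 2, 6, 0]
D(3):
  [0, 17, 12, 3, 9]
  [30, 0, 12, 9, -4]
  [18, 35, 0, -3, 1]
  [9, -3, 9, 0, -7]
  [3, 14, 2, -1, 0]
Detection: at round 4, diagonal entry (5, 5) turns strictly negative.
Key observation: the cycle 5->1->4->2->5 has total weight 3 + 3 + (-3) + (-4), which is strictly negative.
Answer: DIVERGES — negative cycle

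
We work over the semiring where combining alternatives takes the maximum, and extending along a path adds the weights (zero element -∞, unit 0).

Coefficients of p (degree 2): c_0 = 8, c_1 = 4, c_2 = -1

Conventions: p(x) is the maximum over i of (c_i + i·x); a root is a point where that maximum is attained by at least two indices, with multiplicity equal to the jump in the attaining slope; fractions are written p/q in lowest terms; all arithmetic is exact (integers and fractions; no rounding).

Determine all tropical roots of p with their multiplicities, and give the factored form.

hull edge (i=0, c=8) to (i=1, c=4): slope -4, span 1
hull edge (i=1, c=4) to (i=2, c=-1): slope -5, span 1
Factored form: p(x) = -1 ⊗ (x ⊕ 4) ⊗ (x ⊕ 5)
Answer: roots = 4 (mult 1), 5 (mult 1)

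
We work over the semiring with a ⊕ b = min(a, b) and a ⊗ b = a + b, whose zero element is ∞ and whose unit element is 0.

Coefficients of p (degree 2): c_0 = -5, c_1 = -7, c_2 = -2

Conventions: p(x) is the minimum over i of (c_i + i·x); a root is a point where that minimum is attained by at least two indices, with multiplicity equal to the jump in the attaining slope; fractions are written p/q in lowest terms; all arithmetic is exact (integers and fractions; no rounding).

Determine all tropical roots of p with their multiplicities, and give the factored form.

hull edge (i=0, c=-5) to (i=1, c=-7): slope -2, span 1
hull edge (i=1, c=-7) to (i=2, c=-2): slope 5, span 1
Factored form: p(x) = -2 ⊗ (x ⊕ (-5)) ⊗ (x ⊕ 2)
Answer: roots = -5 (mult 1), 2 (mult 1)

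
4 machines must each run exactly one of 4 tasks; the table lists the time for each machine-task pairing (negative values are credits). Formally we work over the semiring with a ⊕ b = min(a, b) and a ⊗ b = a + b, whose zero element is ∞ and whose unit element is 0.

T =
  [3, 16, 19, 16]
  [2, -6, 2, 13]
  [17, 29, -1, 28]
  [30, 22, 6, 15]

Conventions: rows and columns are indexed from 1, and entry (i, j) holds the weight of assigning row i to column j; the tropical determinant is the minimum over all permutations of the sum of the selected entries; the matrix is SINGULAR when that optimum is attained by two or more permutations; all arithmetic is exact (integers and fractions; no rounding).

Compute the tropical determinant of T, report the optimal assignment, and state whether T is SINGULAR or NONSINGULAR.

σ = (1, 2, 3, 4): 3 + (-6) + (-1) + 15 = 11
σ = (1, 2, 4, 3): 3 + (-6) + 28 + 6 = 31
σ = (1, 3, 2, 4): 3 + 2 + 29 + 15 = 49
σ = (1, 3, 4, 2): 3 + 2 + 28 + 22 = 55
σ = (1, 4, 2, 3): 3 + 13 + 29 + 6 = 51
σ = (1, 4, 3, 2): 3 + 13 + (-1) + 22 = 37
σ = (2, 1, 3, 4): 16 + 2 + (-1) + 15 = 32
σ = (2, 1, 4, 3): 16 + 2 + 28 + 6 = 52
σ = (2, 3, 1, 4): 16 + 2 + 17 + 15 = 50
σ = (2, 3, 4, 1): 16 + 2 + 28 + 30 = 76
σ = (2, 4, 1, 3): 16 + 13 + 17 + 6 = 52
σ = (2, 4, 3, 1): 16 + 13 + (-1) + 30 = 58
σ = (3, 1, 2, 4): 19 + 2 + 29 + 15 = 65
σ = (3, 1, 4, 2): 19 + 2 + 28 + 22 = 71
σ = (3, 2, 1, 4): 19 + (-6) + 17 + 15 = 45
σ = (3, 2, 4, 1): 19 + (-6) + 28 + 30 = 71
σ = (3, 4, 1, 2): 19 + 13 + 17 + 22 = 71
σ = (3, 4, 2, 1): 19 + 13 + 29 + 30 = 91
σ = (4, 1, 2, 3): 16 + 2 + 29 + 6 = 53
σ = (4, 1, 3, 2): 16 + 2 + (-1) + 22 = 39
σ = (4, 2, 1, 3): 16 + (-6) + 17 + 6 = 33
σ = (4, 2, 3, 1): 16 + (-6) + (-1) + 30 = 39
σ = (4, 3, 1, 2): 16 + 2 + 17 + 22 = 57
σ = (4, 3, 2, 1): 16 + 2 + 29 + 30 = 77
Optimal value attained by: σ = (1, 2, 3, 4).
Answer: det⊕(T) = 11; verdict: NONSINGULAR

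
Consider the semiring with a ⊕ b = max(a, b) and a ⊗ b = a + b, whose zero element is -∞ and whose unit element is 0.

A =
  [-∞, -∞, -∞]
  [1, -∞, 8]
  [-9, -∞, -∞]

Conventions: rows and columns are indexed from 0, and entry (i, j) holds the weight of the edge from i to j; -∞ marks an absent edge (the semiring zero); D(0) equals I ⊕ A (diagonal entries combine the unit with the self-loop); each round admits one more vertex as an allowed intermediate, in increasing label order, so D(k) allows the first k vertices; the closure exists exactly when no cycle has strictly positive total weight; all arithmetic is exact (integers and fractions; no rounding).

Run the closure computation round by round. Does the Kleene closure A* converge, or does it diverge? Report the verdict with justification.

D(0):
  [0, -∞, -∞]
  [1, 0, 8]
  [-9, -∞, 0]
D(1):
  [0, -∞, -∞]
  [1, 0, 8]
  [-9, -∞, 0]
D(2):
  [0, -∞, -∞]
  [1, 0, 8]
  [-9, -∞, 0]
D(3):
  [0, -∞, -∞]
  [1, 0, 8]
  [-9, -∞, 0]
Key observation: every diagonal entry stays at the unit through all rounds, so no improving cycle exists.
Answer: CONVERGES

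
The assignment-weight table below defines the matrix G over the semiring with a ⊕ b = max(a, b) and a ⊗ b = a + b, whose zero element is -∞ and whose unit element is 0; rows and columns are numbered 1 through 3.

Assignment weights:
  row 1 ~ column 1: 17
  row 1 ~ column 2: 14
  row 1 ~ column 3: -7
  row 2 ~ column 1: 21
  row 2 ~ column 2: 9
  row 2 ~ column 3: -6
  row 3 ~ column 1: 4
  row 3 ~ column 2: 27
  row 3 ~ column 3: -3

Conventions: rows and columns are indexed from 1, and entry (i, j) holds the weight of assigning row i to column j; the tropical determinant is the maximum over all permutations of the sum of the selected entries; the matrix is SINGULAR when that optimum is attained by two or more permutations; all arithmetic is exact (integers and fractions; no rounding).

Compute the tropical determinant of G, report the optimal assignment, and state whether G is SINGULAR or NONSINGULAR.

σ = (1, 2, 3): 17 + 9 + (-3) = 23
σ = (1, 3, 2): 17 + (-6) + 27 = 38
σ = (2, 1, 3): 14 + 21 + (-3) = 32
σ = (2, 3, 1): 14 + (-6) + 4 = 12
σ = (3, 1, 2): (-7) + 21 + 27 = 41
σ = (3, 2, 1): (-7) + 9 + 4 = 6
Optimal value attained by: σ = (3, 1, 2).
Answer: det⊕(G) = 41; verdict: NONSINGULAR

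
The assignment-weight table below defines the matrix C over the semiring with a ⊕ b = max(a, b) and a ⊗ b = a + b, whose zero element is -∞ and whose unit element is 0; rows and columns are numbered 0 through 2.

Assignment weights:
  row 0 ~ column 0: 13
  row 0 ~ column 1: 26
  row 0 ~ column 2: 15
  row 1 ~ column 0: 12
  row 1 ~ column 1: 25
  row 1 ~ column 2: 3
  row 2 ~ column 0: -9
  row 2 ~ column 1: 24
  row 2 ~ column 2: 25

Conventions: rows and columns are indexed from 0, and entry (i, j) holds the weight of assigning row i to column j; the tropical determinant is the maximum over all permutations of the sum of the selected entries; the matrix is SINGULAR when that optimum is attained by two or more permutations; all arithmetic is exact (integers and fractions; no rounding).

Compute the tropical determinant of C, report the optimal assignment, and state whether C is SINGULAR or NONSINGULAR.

σ = (0, 1, 2): 13 + 25 + 25 = 63
σ = (0, 2, 1): 13 + 3 + 24 = 40
σ = (1, 0, 2): 26 + 12 + 25 = 63
σ = (1, 2, 0): 26 + 3 + (-9) = 20
σ = (2, 0, 1): 15 + 12 + 24 = 51
σ = (2, 1, 0): 15 + 25 + (-9) = 31
Optimal value attained by: σ = (0, 1, 2).
Answer: det⊕(C) = 63; verdict: SINGULAR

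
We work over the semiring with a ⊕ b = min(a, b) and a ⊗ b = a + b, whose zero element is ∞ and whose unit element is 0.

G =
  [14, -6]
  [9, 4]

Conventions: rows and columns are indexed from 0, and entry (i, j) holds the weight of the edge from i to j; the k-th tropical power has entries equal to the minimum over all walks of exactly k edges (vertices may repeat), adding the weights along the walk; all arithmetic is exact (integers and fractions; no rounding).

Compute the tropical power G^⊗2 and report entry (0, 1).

G^⊗2:
  [3, -2]
  [13, 3]
Key observation: the optimum is the walk 0->1->1, with weight (-6) + 4 = -2.
Optimal value attained by: walk 0->1->1.
Answer: (G^⊗2)[0][1] = -2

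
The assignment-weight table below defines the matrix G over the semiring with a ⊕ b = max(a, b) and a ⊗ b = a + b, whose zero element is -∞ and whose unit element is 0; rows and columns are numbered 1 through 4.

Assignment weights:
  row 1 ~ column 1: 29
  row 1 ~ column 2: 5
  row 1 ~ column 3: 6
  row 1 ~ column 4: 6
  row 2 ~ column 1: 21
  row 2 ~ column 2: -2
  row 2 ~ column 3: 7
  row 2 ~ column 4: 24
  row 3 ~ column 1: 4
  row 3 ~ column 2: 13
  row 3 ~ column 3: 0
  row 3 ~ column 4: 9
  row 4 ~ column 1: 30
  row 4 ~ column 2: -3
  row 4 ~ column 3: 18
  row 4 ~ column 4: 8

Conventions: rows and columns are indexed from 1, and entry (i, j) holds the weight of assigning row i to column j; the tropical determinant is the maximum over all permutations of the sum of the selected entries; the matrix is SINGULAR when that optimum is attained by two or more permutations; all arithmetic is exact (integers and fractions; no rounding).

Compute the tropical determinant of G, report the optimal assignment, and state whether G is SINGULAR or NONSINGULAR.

σ = (1, 2, 3, 4): 29 + (-2) + 0 + 8 = 35
σ = (1, 2, 4, 3): 29 + (-2) + 9 + 18 = 54
σ = (1, 3, 2, 4): 29 + 7 + 13 + 8 = 57
σ = (1, 3, 4, 2): 29 + 7 + 9 + (-3) = 42
σ = (1, 4, 2, 3): 29 + 24 + 13 + 18 = 84
σ = (1, 4, 3, 2): 29 + 24 + 0 + (-3) = 50
σ = (2, 1, 3, 4): 5 + 21 + 0 + 8 = 34
σ = (2, 1, 4, 3): 5 + 21 + 9 + 18 = 53
σ = (2, 3, 1, 4): 5 + 7 + 4 + 8 = 24
σ = (2, 3, 4, 1): 5 + 7 + 9 + 30 = 51
σ = (2, 4, 1, 3): 5 + 24 + 4 + 18 = 51
σ = (2, 4, 3, 1): 5 + 24 + 0 + 30 = 59
σ = (3, 1, 2, 4): 6 + 21 + 13 + 8 = 48
σ = (3, 1, 4, 2): 6 + 21 + 9 + (-3) = 33
σ = (3, 2, 1, 4): 6 + (-2) + 4 + 8 = 16
σ = (3, 2, 4, 1): 6 + (-2) + 9 + 30 = 43
σ = (3, 4, 1, 2): 6 + 24 + 4 + (-3) = 31
σ = (3, 4, 2, 1): 6 + 24 + 13 + 30 = 73
σ = (4, 1, 2, 3): 6 + 21 + 13 + 18 = 58
σ = (4, 1, 3, 2): 6 + 21 + 0 + (-3) = 24
σ = (4, 2, 1, 3): 6 + (-2) + 4 + 18 = 26
σ = (4, 2, 3, 1): 6 + (-2) + 0 + 30 = 34
σ = (4, 3, 1, 2): 6 + 7 + 4 + (-3) = 14
σ = (4, 3, 2, 1): 6 + 7 + 13 + 30 = 56
Optimal value attained by: σ = (1, 4, 2, 3).
Answer: det⊕(G) = 84; verdict: NONSINGULAR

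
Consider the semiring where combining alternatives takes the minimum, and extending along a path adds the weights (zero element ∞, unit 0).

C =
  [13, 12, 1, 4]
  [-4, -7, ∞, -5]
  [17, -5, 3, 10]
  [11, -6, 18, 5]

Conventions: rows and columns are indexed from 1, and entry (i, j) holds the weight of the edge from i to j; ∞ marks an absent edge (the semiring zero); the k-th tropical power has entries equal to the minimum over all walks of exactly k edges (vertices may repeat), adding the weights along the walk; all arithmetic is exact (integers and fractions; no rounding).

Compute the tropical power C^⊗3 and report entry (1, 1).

C^⊗2:
  [8, -4, 4, 7]
  [-11, -14, -3, -12]
  [-9, -12, 6, -10]
  [-10, -13, 12, -11]
C^⊗3:
  [-8, -11, 7, -9]
  [-18, -21, -10, -19]
  [-16, -19, -8, -17]
  [-17, -20, -9, -18]
Key observation: the optimum is the walk 1->3->2->1, with weight 1 + (-5) + (-4) = -8.
Optimal value attained by: walk 1->3->2->1.
Answer: (C^⊗3)[1][1] = -8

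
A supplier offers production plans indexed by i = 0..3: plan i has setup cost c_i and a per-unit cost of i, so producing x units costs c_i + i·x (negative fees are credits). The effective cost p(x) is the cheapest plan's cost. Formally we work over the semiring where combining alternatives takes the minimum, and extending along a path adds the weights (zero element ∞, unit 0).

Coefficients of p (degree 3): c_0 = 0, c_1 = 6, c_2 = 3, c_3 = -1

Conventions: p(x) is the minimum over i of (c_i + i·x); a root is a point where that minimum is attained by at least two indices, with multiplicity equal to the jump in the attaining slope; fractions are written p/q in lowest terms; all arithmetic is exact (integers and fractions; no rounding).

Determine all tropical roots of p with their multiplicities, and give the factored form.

hull edge (i=0, c=0) to (i=3, c=-1): slope -1/3, span 3
Factored form: p(x) = -1 ⊗ (x ⊕ 1/3) ⊗ (x ⊕ 1/3) ⊗ (x ⊕ 1/3)
Answer: roots = 1/3 (mult 3)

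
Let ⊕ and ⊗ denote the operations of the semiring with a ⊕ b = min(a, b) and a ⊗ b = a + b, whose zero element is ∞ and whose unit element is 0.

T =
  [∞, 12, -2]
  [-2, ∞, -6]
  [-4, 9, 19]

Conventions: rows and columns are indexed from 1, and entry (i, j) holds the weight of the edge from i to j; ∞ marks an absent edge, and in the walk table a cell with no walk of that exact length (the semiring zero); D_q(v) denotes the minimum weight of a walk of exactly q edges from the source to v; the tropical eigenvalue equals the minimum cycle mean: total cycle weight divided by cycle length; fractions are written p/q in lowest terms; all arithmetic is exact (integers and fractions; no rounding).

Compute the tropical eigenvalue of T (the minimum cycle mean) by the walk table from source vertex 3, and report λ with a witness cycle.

q=0: [∞, ∞, 0]
q=1: [-4, 9, 19]
q=2: [7, 8, -6]
q=3: [-10, 3, 2]
Optimal cycle mean attained by: cycle 1->3->1, total (-2) + (-4), length 2.
Answer: λ = -3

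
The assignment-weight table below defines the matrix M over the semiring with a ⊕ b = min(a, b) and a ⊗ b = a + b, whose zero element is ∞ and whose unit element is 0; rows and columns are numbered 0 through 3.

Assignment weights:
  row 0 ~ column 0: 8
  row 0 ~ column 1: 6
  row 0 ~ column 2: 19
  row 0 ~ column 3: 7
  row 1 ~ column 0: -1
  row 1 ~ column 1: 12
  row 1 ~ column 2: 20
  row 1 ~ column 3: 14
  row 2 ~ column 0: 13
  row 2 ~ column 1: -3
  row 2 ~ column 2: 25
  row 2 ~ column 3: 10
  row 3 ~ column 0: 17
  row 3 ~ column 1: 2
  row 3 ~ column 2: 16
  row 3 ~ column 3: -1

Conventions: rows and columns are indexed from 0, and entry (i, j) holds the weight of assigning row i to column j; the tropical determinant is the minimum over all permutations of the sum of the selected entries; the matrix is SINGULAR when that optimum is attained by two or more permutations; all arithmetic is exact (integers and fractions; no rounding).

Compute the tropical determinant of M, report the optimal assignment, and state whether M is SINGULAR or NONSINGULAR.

σ = (0, 1, 2, 3): 8 + 12 + 25 + (-1) = 44
σ = (0, 1, 3, 2): 8 + 12 + 10 + 16 = 46
σ = (0, 2, 1, 3): 8 + 20 + (-3) + (-1) = 24
σ = (0, 2, 3, 1): 8 + 20 + 10 + 2 = 40
σ = (0, 3, 1, 2): 8 + 14 + (-3) + 16 = 35
σ = (0, 3, 2, 1): 8 + 14 + 25 + 2 = 49
σ = (1, 0, 2, 3): 6 + (-1) + 25 + (-1) = 29
σ = (1, 0, 3, 2): 6 + (-1) + 10 + 16 = 31
σ = (1, 2, 0, 3): 6 + 20 + 13 + (-1) = 38
σ = (1, 2, 3, 0): 6 + 20 + 10 + 17 = 53
σ = (1, 3, 0, 2): 6 + 14 + 13 + 16 = 49
σ = (1, 3, 2, 0): 6 + 14 + 25 + 17 = 62
σ = (2, 0, 1, 3): 19 + (-1) + (-3) + (-1) = 14
σ = (2, 0, 3, 1): 19 + (-1) + 10 + 2 = 30
σ = (2, 1, 0, 3): 19 + 12 + 13 + (-1) = 43
σ = (2, 1, 3, 0): 19 + 12 + 10 + 17 = 58
σ = (2, 3, 0, 1): 19 + 14 + 13 + 2 = 48
σ = (2, 3, 1, 0): 19 + 14 + (-3) + 17 = 47
σ = (3, 0, 1, 2): 7 + (-1) + (-3) + 16 = 19
σ = (3, 0, 2, 1): 7 + (-1) + 25 + 2 = 33
σ = (3, 1, 0, 2): 7 + 12 + 13 + 16 = 48
σ = (3, 1, 2, 0): 7 + 12 + 25 + 17 = 61
σ = (3, 2, 0, 1): 7 + 20 + 13 + 2 = 42
σ = (3, 2, 1, 0): 7 + 20 + (-3) + 17 = 41
Optimal value attained by: σ = (2, 0, 1, 3).
Answer: det⊕(M) = 14; verdict: NONSINGULAR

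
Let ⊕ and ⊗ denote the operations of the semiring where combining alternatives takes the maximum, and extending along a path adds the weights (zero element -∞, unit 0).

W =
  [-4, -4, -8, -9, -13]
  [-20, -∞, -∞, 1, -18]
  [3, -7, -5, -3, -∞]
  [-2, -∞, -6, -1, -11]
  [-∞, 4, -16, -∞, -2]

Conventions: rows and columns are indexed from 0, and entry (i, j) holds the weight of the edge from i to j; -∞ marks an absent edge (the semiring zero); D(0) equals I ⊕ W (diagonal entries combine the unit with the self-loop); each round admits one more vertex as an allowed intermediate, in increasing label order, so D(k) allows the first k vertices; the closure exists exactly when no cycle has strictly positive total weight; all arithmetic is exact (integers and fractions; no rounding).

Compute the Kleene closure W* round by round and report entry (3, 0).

D(0):
  [0, -4, -8, -9, -13]
  [-20, 0, -∞, 1, -18]
  [3, -7, 0, -3, -∞]
  [-2, -∞, -6, 0, -11]
  [-∞, 4, -16, -∞, 0]
D(1):
  [0, -4, -8, -9, -13]
  [-20, 0, -28, 1, -18]
  [3, -1, 0, -3, -10]
  [-2, -6, -6, 0, -11]
  [-∞, 4, -16, -∞, 0]
D(2):
  [0, -4, -8, -3, -13]
  [-20, 0, -28, 1, -18]
  [3, -1, 0, 0, -10]
  [-2, -6, -6, 0, -11]
  [-16, 4, -16, 5, 0]
D(3):
  [0, -4, -8, -3, -13]
  [-20, 0, -28, 1, -18]
  [3, -1, 0, 0, -10]
  [-2, -6, -6, 0, -11]
  [-13, 4, -16, 5, 0]
D(4):
  [0, -4, -8, -3, -13]
  [-1, 0, -5, 1, -10]
  [3, -1, 0, 0, -10]
  [-2, -6, -6, 0, -11]
  [3, 4, -1, 5, 0]
D(5):
  [0, -4, -8, -3, -13]
  [-1, 0, -5, 1, -10]
  [3, -1, 0, 0, -10]
  [-2, -6, -6, 0, -11]
  [3, 4, -1, 5, 0]
Answer: W*[3][0] = -2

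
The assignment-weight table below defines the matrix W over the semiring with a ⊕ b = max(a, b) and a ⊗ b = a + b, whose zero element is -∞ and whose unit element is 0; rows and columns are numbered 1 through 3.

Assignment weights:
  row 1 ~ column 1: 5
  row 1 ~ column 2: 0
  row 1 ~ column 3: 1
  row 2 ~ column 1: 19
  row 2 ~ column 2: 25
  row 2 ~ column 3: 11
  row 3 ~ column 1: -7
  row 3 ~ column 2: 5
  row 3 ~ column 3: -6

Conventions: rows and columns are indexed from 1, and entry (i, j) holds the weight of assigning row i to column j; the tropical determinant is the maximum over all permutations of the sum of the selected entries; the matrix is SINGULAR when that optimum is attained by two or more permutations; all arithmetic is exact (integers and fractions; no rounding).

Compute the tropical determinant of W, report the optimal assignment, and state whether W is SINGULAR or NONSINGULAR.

σ = (1, 2, 3): 5 + 25 + (-6) = 24
σ = (1, 3, 2): 5 + 11 + 5 = 21
σ = (2, 1, 3): 0 + 19 + (-6) = 13
σ = (2, 3, 1): 0 + 11 + (-7) = 4
σ = (3, 1, 2): 1 + 19 + 5 = 25
σ = (3, 2, 1): 1 + 25 + (-7) = 19
Optimal value attained by: σ = (3, 1, 2).
Answer: det⊕(W) = 25; verdict: NONSINGULAR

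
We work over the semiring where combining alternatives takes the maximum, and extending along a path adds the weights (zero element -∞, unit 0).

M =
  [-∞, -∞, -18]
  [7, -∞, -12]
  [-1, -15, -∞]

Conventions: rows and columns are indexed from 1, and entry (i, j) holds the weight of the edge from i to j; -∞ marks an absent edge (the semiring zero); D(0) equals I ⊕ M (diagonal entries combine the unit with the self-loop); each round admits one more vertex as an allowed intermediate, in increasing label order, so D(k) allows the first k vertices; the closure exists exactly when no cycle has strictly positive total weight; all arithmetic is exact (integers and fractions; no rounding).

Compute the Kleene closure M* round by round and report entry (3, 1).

D(0):
  [0, -∞, -18]
  [7, 0, -12]
  [-1, -15, 0]
D(1):
  [0, -∞, -18]
  [7, 0, -11]
  [-1, -15, 0]
D(2):
  [0, -∞, -18]
  [7, 0, -11]
  [-1, -15, 0]
D(3):
  [0, -33, -18]
  [7, 0, -11]
  [-1, -15, 0]
Answer: M*[3][1] = -1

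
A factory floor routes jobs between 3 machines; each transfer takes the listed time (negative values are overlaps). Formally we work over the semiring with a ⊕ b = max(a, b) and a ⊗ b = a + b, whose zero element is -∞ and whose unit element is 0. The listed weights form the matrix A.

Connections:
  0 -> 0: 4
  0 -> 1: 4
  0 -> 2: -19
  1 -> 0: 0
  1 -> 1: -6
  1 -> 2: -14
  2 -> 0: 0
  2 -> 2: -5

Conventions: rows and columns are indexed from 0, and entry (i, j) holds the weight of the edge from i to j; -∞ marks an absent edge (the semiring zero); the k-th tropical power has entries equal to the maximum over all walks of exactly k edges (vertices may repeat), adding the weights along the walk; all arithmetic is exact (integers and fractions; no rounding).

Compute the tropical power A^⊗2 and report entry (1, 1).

A^⊗2:
  [8, 8, -10]
  [4, 4, -19]
  [4, 4, -10]
Key observation: the optimum is the walk 1->0->1, with weight 0 + 4 = 4.
Optimal value attained by: walk 1->0->1.
Answer: (A^⊗2)[1][1] = 4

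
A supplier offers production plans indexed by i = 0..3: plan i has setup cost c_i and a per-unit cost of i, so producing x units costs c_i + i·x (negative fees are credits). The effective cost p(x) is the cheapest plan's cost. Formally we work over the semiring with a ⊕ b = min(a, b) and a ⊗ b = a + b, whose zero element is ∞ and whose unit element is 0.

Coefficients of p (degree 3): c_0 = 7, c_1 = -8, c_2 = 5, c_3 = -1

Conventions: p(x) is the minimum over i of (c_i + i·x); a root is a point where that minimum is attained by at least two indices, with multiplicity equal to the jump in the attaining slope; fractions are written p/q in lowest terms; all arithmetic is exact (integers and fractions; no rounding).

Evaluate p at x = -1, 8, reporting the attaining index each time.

p(-1) = min(7+0·(-1)=7, -8+1·(-1)=-9, 5+2·(-1)=3, -1+3·(-1)=-4) = -9 (attained by i=1)
p(8) = min(7+0·8=7, -8+1·8=0, 5+2·8=21, -1+3·8=23) = 0 (attained by i=1)
Answer: p(-1) = -9; p(8) = 0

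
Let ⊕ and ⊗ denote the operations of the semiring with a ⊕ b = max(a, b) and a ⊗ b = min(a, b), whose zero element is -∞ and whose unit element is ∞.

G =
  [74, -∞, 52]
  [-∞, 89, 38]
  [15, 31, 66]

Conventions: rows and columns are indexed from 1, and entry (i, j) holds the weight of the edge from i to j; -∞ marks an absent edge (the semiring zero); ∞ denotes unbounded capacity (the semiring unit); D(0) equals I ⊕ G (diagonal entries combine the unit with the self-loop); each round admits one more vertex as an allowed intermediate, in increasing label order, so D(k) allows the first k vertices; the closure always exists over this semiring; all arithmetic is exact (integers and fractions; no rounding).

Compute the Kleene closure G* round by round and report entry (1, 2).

D(0):
  [∞, -∞, 52]
  [-∞, ∞, 38]
  [15, 31, ∞]
D(1):
  [∞, -∞, 52]
  [-∞, ∞, 38]
  [15, 31, ∞]
D(2):
  [∞, -∞, 52]
  [-∞, ∞, 38]
  [15, 31, ∞]
D(3):
  [∞, 31, 52]
  [15, ∞, 38]
  [15, 31, ∞]
Answer: G*[1][2] = 31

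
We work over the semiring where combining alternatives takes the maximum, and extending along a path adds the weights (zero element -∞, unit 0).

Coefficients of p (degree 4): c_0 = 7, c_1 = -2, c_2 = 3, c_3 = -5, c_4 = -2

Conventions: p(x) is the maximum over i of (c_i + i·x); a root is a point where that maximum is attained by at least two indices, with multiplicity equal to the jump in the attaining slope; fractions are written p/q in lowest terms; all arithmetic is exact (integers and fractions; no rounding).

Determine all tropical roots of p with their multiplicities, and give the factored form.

hull edge (i=0, c=7) to (i=2, c=3): slope -2, span 2
hull edge (i=2, c=3) to (i=4, c=-2): slope -5/2, span 2
Factored form: p(x) = -2 ⊗ (x ⊕ 2) ⊗ (x ⊕ 2) ⊗ (x ⊕ 5/2) ⊗ (x ⊕ 5/2)
Answer: roots = 2 (mult 2), 5/2 (mult 2)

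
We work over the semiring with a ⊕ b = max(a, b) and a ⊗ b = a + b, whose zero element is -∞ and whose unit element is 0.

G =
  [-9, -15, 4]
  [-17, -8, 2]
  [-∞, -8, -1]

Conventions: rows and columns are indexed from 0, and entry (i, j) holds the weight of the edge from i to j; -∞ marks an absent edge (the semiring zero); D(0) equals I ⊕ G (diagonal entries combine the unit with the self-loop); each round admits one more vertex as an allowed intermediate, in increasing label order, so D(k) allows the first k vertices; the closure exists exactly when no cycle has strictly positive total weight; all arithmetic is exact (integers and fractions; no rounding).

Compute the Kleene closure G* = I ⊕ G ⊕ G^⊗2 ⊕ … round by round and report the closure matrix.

D(0):
  [0, -15, 4]
  [-17, 0, 2]
  [-∞, -8, 0]
D(1):
  [0, -15, 4]
  [-17, 0, 2]
  [-∞, -8, 0]
D(2):
  [0, -15, 4]
  [-17, 0, 2]
  [-25, -8, 0]
D(3):
  [0, -4, 4]
  [-17, 0, 2]
  [-25, -8, 0]
Answer: G* = [[0, -4, 4], [-17, 0, 2], [-25, -8, 0]]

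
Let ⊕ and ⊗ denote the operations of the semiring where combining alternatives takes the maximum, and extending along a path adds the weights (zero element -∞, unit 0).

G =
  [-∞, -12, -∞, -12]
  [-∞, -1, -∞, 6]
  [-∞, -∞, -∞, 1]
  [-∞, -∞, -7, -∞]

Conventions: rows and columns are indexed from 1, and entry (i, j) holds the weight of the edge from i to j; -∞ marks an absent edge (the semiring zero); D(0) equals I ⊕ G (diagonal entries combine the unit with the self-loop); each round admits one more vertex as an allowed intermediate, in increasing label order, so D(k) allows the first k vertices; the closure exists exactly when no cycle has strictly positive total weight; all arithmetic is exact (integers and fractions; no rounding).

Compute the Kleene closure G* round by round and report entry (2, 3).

D(0):
  [0, -12, -∞, -12]
  [-∞, 0, -∞, 6]
  [-∞, -∞, 0, 1]
  [-∞, -∞, -7, 0]
D(1):
  [0, -12, -∞, -12]
  [-∞, 0, -∞, 6]
  [-∞, -∞, 0, 1]
  [-∞, -∞, -7, 0]
D(2):
  [0, -12, -∞, -6]
  [-∞, 0, -∞, 6]
  [-∞, -∞, 0, 1]
  [-∞, -∞, -7, 0]
D(3):
  [0, -12, -∞, -6]
  [-∞, 0, -∞, 6]
  [-∞, -∞, 0, 1]
  [-∞, -∞, -7, 0]
D(4):
  [0, -12, -13, -6]
  [-∞, 0, -1, 6]
  [-∞, -∞, 0, 1]
  [-∞, -∞, -7, 0]
Answer: G*[2][3] = -1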